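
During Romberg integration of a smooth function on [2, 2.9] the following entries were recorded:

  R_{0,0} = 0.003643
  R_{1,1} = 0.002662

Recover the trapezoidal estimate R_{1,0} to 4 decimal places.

0.0029

From R_{1,1} = (4·R_{1,0} − R_{0,0})/3, solve for R_{1,0}:
4·R_{1,0} = 3·0.002662 + 0.003643 = 0.011629
R_{1,0} = 0.002907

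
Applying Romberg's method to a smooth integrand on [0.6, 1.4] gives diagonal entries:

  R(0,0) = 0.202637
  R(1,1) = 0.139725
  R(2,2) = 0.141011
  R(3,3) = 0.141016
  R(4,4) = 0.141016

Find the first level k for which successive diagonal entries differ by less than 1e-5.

|R(1,1) − R(0,0)| = 0.062912 ≥ 1e-5
|R(2,2) − R(1,1)| = 0.001286 ≥ 1e-5
|R(3,3) − R(2,2)| = 0.000005 < 1e-5

k = 3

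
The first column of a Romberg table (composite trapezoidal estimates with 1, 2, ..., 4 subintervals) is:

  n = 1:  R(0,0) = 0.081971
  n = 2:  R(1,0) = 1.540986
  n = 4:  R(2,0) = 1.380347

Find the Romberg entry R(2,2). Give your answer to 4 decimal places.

1.2801

R(1,1) = (4·1.540986 − 0.081971) / 3 = 2.027324
R(2,1) = (4·1.380347 − 1.540986) / 3 = 1.326801
R(2,2) = (16·1.326801 − 2.027324) / 15 = 1.280099
(Column j=1 coincides with Simpson's rule on the same nodes.)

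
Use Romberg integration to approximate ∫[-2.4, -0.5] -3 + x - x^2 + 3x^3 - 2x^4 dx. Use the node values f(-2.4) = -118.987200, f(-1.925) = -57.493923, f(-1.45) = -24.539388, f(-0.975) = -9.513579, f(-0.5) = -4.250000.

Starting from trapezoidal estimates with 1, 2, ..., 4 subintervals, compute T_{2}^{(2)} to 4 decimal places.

T_{0}^{(0)} (trapezoid, 1 panel, h=1.9000): -117.075340
T_{1}^{(0)} (trapezoid, 2 panels, h=0.9500): -81.850089
T_{2}^{(0)} (trapezoid, 4 panels, h=0.4750): -72.753608
T_{1}^{(1)} = -81.850089 + (-81.850089 − (-117.075340))/3 = -70.108339
T_{2}^{(1)} = -72.753608 + (-72.753608 − (-81.850089))/3 = -69.721448
T_{2}^{(2)} = -69.721448 + (-69.721448 − (-70.108339))/15 = -69.695655

-69.6957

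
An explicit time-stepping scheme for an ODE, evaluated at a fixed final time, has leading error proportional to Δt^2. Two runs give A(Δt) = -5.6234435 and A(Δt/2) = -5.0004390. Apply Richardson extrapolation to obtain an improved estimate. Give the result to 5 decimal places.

Extrapolated value = (4·A(Δt/2) − A(Δt)) / (4 − 1)
= (4·(-5.0004390) − (-5.6234435)) / 3
= -14.3783125 / 3 = -4.7927708

-4.79277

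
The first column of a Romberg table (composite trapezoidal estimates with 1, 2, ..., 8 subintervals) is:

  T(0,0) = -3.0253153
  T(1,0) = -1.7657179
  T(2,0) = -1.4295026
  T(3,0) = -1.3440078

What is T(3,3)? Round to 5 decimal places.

-1.31538

T(1,1) = (4·(-1.7657179) − (-3.0253153)) / 3 = -1.3458521
T(2,1) = (4·(-1.4295026) − (-1.7657179)) / 3 = -1.3174308
T(3,1) = -1.3440078 + (-1.3440078 − (-1.4295026))/3 = -1.3155095
T(2,2) = (16·(-1.3174308) − (-1.3458521)) / 15 = -1.3155360
T(3,2) = -1.3155095 + (-1.3155095 − (-1.3174308))/15 = -1.3153814
T(3,3) = -1.3153814 + (-1.3153814 − (-1.3155360))/63 = -1.3153789
(Column j=1 coincides with Simpson's rule on the same nodes.)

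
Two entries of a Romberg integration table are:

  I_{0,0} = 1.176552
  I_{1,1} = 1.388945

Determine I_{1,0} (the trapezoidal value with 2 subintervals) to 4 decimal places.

1.3358

From I_{1,1} = (4·I_{1,0} − I_{0,0})/3, solve for I_{1,0}:
4·I_{1,0} = 3·1.388945 + 1.176552 = 5.343387
I_{1,0} = 1.335847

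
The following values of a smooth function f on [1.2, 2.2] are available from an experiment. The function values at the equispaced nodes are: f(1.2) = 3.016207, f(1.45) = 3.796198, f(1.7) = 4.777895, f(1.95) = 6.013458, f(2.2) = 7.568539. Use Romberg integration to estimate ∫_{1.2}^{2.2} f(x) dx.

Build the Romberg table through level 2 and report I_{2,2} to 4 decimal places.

I_{0,0} (trapezoid, 1 panel, h=1.0000): 5.292373
I_{1,0} (trapezoid, 2 panels, h=0.5000): 5.035134
I_{2,0} (trapezoid, 4 panels, h=0.2500): 4.969981
I_{1,1} = 5.035134 + (5.035134 − 5.292373)/3 = 4.949388
I_{2,1} = 4.969981 + (4.969981 − 5.035134)/3 = 4.948263
I_{2,2} = 4.948263 + (4.948263 − 4.949388)/15 = 4.948188

4.9482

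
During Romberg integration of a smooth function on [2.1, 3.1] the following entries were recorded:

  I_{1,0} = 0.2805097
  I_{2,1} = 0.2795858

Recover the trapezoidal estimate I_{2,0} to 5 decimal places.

0.27982

From I_{2,1} = (4·I_{2,0} − I_{1,0})/3, solve for I_{2,0}:
4·I_{2,0} = 3·0.2795858 + 0.2805097 = 1.1192671
I_{2,0} = 0.2798168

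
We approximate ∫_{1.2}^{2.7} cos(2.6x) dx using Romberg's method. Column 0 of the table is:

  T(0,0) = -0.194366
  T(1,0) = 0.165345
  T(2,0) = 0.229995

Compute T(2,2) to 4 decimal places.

0.2493

Richardson extrapolation on the trapezoidal column (denominator 4−1=3):
T(1,1) = (4·0.165345 − (-0.194366)) / 3 = 0.285249
T(2,1) = (4·0.229995 − 0.165345) / 3 = 0.251545
T(2,2) = 0.251545 + (0.251545 − 0.285249)/15 = 0.249298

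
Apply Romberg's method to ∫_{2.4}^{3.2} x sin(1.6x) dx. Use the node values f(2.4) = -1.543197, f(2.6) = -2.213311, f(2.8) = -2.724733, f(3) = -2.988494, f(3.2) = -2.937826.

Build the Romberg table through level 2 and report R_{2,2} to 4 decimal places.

R_{0,0} (trapezoid, 1 panel, h=0.8000): -1.792409
R_{1,0} (trapezoid, 2 panels, h=0.4000): -1.986098
R_{2,0} (trapezoid, 4 panels, h=0.2000): -2.033410
R_{1,1} = -1.986098 + (-1.986098 − (-1.792409))/3 = -2.050661
R_{2,1} = -2.033410 + (-2.033410 − (-1.986098))/3 = -2.049181
R_{2,2} = -2.049181 + (-2.049181 − (-2.050661))/15 = -2.049082

-2.0491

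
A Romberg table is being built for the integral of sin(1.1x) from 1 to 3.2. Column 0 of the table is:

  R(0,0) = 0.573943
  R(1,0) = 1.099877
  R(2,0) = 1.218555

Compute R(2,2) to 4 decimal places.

Richardson extrapolation on the trapezoidal column (denominator 4−1=3):
R(1,1) = 1.099877 + (1.099877 − 0.573943)/3 = 1.275188
R(2,1) = 1.218555 + (1.218555 − 1.099877)/3 = 1.258114
R(2,2) = (16·1.258114 − 1.275188) / 15 = 1.256976

1.2570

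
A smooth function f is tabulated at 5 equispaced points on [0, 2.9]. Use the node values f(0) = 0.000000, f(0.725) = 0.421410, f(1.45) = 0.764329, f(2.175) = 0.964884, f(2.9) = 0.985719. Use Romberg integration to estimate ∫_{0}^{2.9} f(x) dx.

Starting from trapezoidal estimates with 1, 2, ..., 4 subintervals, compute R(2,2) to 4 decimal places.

R(0,0) (trapezoid, 1 panel, h=2.9000): 1.429293
R(1,0) (trapezoid, 2 panels, h=1.4500): 1.822923
R(2,0) (trapezoid, 4 panels, h=0.7250): 1.916525
R(1,1) = 1.822923 + (1.822923 − 1.429293)/3 = 1.954133
R(2,1) = 1.916525 + (1.916525 − 1.822923)/3 = 1.947726
R(2,2) = 1.947726 + (1.947726 − 1.954133)/15 = 1.947299

1.9473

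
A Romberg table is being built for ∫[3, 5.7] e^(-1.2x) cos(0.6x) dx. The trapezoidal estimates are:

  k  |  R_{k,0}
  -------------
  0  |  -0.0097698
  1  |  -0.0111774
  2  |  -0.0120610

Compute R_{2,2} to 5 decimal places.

-0.01240

R_{1,1} = (4·(-0.0111774) − (-0.0097698)) / 3 = -0.0116466
R_{2,1} = -0.0120610 + (-0.0120610 − (-0.0111774))/3 = -0.0123555
R_{2,2} = (16·(-0.0123555) − (-0.0116466)) / 15 = -0.0124028
(Column j=1 coincides with Simpson's rule on the same nodes.)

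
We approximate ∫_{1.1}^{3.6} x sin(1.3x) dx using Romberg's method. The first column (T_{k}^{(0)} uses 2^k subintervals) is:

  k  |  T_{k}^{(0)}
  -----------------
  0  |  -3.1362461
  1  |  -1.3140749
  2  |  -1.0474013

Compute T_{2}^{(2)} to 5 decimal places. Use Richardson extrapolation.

Richardson extrapolation on the trapezoidal column (denominator 4−1=3):
T_{1}^{(1)} = (4·(-1.3140749) − (-3.1362461)) / 3 = -0.7066845
T_{2}^{(1)} = -1.0474013 + (-1.0474013 − (-1.3140749))/3 = -0.9585101
T_{2}^{(2)} = -0.9585101 + (-0.9585101 − (-0.7066845))/15 = -0.9752985
(Column j=1 coincides with Simpson's rule on the same nodes.)

-0.97530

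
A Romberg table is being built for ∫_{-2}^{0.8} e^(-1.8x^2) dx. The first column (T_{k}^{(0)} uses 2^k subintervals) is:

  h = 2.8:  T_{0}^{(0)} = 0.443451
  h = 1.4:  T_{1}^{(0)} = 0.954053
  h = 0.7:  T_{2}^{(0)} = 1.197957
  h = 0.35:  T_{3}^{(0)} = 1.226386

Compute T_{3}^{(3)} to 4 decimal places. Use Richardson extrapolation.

Richardson extrapolation on the trapezoidal column (denominator 4−1=3):
T_{1}^{(1)} = (4·0.954053 − 0.443451) / 3 = 1.124254
T_{2}^{(1)} = 1.197957 + (1.197957 − 0.954053)/3 = 1.279258
T_{3}^{(1)} = (4·1.226386 − 1.197957) / 3 = 1.235862
T_{2}^{(2)} = (16·1.279258 − 1.124254) / 15 = 1.289592
T_{3}^{(2)} = 1.235862 + (1.235862 − 1.279258)/15 = 1.232969
T_{3}^{(3)} = (64·1.232969 − 1.289592) / 63 = 1.232070

1.2321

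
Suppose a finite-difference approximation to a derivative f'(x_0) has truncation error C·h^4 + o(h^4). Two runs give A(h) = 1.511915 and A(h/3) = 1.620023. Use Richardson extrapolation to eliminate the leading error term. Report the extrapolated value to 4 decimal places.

The leading error scales as h^4; refining by a factor of 3 reduces it by 3^4 = 81.
Extrapolated value = (81·A(h/3) − A(h)) / (81 − 1)
= (81·1.620023 − 1.511915) / 80
= 129.709948 / 80 = 1.621374

1.6214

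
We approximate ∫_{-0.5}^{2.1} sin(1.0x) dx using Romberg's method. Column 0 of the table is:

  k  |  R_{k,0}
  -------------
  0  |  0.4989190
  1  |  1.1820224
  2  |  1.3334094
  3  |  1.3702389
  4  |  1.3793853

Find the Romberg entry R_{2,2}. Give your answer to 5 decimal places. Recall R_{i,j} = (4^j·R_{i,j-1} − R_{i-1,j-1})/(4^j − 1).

1.38215

Richardson extrapolation on the trapezoidal column (denominator 4−1=3):
R_{1,1} = 1.1820224 + (1.1820224 − 0.4989190)/3 = 1.4097235
R_{2,1} = (4·1.3334094 − 1.1820224) / 3 = 1.3838717
R_{2,2} = (16·1.3838717 − 1.4097235) / 15 = 1.3821482
(Column j=1 coincides with Simpson's rule on the same nodes.)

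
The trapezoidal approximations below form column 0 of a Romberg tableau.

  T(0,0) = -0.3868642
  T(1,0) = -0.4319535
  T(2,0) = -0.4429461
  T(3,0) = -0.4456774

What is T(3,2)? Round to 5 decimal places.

T(2,1) = -0.4429461 + (-0.4429461 − (-0.4319535))/3 = -0.4466103
T(3,1) = (4·(-0.4456774) − (-0.4429461)) / 3 = -0.4465878
T(3,2) = -0.4465878 + (-0.4465878 − (-0.4466103))/15 = -0.4465863

-0.44659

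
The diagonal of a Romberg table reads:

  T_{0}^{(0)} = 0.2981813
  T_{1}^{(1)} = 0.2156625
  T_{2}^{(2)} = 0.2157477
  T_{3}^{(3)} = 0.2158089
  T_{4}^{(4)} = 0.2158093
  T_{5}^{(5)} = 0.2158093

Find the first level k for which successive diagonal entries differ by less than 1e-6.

k = 4

|T_{1}^{(1)} − T_{0}^{(0)}| = 0.0825188 ≥ 1e-6
|T_{2}^{(2)} − T_{1}^{(1)}| = 0.0000852 ≥ 1e-6
|T_{3}^{(3)} − T_{2}^{(2)}| = 0.0000612 ≥ 1e-6
|T_{4}^{(4)} − T_{3}^{(3)}| = 0.0000004 < 1e-6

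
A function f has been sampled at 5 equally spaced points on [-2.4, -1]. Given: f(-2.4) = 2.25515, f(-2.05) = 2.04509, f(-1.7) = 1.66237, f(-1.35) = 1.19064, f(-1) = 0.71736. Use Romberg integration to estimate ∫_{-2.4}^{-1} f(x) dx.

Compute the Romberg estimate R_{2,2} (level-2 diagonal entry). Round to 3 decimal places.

R_{0,0} (trapezoid, 1 panel, h=1.4000): 2.08076
R_{1,0} (trapezoid, 2 panels, h=0.7000): 2.20404
R_{2,0} (trapezoid, 4 panels, h=0.3500): 2.23452
R_{1,1} = 2.20404 + (2.20404 − 2.08076)/3 = 2.24513
R_{2,1} = 2.23452 + (2.23452 − 2.20404)/3 = 2.24468
R_{2,2} = 2.24468 + (2.24468 − 2.24513)/15 = 2.24465

2.245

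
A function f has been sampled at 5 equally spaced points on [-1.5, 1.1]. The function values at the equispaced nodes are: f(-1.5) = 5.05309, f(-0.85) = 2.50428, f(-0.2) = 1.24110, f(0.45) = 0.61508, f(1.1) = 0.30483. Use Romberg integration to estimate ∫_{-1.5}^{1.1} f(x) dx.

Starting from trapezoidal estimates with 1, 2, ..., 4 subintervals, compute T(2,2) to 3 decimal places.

T(0,0) (trapezoid, 1 panel, h=2.6000): 6.96530
T(1,0) (trapezoid, 2 panels, h=1.3000): 5.09608
T(2,0) (trapezoid, 4 panels, h=0.6500): 4.57562
T(1,1) = 5.09608 + (5.09608 − 6.96530)/3 = 4.47301
T(2,1) = 4.57562 + (4.57562 − 5.09608)/3 = 4.40213
T(2,2) = 4.40213 + (4.40213 − 4.47301)/15 = 4.39740

4.397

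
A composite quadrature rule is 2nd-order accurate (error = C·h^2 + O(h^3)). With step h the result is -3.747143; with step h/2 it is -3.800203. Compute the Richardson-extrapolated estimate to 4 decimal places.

Extrapolated value = (4·A(h/2) − A(h)) / (4 − 1)
= (4·(-3.800203) − (-3.747143)) / 3
= -11.453669 / 3 = -3.817890

-3.8179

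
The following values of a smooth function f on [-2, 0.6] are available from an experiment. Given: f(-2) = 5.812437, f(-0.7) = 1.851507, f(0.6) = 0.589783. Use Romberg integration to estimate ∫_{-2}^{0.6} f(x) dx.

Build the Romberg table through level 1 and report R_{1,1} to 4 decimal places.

5.9836

R_{0,0} (trapezoid, 1 panel, h=2.6000): 8.322886
R_{1,0} (trapezoid, 2 panels, h=1.3000): 6.568402
R_{1,1} = 6.568402 + (6.568402 − 8.322886)/3 = 5.983574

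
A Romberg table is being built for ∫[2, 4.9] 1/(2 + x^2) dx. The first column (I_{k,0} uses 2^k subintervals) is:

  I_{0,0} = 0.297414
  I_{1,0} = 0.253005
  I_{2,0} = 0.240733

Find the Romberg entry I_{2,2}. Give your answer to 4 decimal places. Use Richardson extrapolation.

Richardson extrapolation on the trapezoidal column (denominator 4−1=3):
I_{1,1} = 0.253005 + (0.253005 − 0.297414)/3 = 0.238202
I_{2,1} = 0.240733 + (0.240733 − 0.253005)/3 = 0.236642
I_{2,2} = 0.236642 + (0.236642 − 0.238202)/15 = 0.236538
(Column j=1 coincides with Simpson's rule on the same nodes.)

0.2365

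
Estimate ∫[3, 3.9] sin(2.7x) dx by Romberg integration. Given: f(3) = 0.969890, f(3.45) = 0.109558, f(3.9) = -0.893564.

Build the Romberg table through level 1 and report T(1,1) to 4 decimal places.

0.0772

T(0,0) (trapezoid, 1 panel, h=0.9000): 0.034347
T(1,0) (trapezoid, 2 panels, h=0.4500): 0.066474
T(1,1) = 0.066474 + (0.066474 − 0.034347)/3 = 0.077183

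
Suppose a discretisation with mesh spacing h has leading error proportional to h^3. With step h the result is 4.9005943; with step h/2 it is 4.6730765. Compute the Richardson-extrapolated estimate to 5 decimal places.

Extrapolated value = (8·A(h/2) − A(h)) / (8 − 1)
= (8·4.6730765 − 4.9005943) / 7
= 32.4840177 / 7 = 4.6405740

4.64057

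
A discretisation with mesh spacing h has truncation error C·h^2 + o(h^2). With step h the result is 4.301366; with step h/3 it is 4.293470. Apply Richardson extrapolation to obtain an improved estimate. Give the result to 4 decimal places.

4.2925

Extrapolated value = (9·A(h/3) − A(h)) / (9 − 1)
= (9·4.293470 − 4.301366) / 8
= 34.339864 / 8 = 4.292483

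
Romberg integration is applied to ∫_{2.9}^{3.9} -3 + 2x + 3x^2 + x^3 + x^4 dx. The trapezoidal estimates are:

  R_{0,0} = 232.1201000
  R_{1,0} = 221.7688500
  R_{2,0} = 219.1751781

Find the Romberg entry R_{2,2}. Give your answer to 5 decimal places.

Richardson extrapolation on the trapezoidal column (denominator 4−1=3):
R_{1,1} = 221.7688500 + (221.7688500 − 232.1201000)/3 = 218.3184333
R_{2,1} = 219.1751781 + (219.1751781 − 221.7688500)/3 = 218.3106208
R_{2,2} = (16·218.3106208 − 218.3184333) / 15 = 218.3101000

218.31010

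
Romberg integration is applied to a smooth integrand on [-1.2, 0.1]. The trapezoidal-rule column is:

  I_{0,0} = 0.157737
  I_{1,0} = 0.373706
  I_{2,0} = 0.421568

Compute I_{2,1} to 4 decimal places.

0.4375

I_{2,1} = (4·0.421568 − 0.373706) / 3 = 0.437522
(Column j=1 coincides with Simpson's rule on the same nodes.)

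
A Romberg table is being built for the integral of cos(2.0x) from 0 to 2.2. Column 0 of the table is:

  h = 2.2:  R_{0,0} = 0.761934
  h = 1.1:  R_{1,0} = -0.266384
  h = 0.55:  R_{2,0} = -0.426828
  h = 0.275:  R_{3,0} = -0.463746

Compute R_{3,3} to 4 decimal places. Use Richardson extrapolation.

Richardson extrapolation on the trapezoidal column (denominator 4−1=3):
R_{1,1} = -0.266384 + (-0.266384 − 0.761934)/3 = -0.609157
R_{2,1} = (4·(-0.426828) − (-0.266384)) / 3 = -0.480309
R_{3,1} = -0.463746 + (-0.463746 − (-0.426828))/3 = -0.476052
R_{2,2} = -0.480309 + (-0.480309 − (-0.609157))/15 = -0.471719
R_{3,2} = (16·(-0.476052) − (-0.480309)) / 15 = -0.475768
R_{3,3} = -0.475768 + (-0.475768 − (-0.471719))/63 = -0.475832

-0.4758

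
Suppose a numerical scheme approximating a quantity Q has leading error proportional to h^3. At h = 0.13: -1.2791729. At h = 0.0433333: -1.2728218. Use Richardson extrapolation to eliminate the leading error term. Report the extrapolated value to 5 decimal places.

-1.27258

The leading error scales as h^3; refining by a factor of 3 reduces it by 3^3 = 27.
Extrapolated value = (27·A(h/3) − A(h)) / (27 − 1)
= (27·(-1.2728218) − (-1.2791729)) / 26
= -33.0870157 / 26 = -1.2725775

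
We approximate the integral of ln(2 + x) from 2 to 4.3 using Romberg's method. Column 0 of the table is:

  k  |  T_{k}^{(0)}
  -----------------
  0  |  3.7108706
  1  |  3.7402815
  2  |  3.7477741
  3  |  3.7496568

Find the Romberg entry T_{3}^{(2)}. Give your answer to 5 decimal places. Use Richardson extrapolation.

Richardson extrapolation on the trapezoidal column (denominator 4−1=3):
T_{2}^{(1)} = 3.7477741 + (3.7477741 − 3.7402815)/3 = 3.7502716
T_{3}^{(1)} = 3.7496568 + (3.7496568 − 3.7477741)/3 = 3.7502844
T_{3}^{(2)} = (16·3.7502844 − 3.7502716) / 15 = 3.7502853

3.75029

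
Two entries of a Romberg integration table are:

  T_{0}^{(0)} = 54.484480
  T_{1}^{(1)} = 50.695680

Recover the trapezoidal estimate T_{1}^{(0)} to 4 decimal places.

51.6429

From T_{1}^{(1)} = (4·T_{1}^{(0)} − T_{0}^{(0)})/3, solve for T_{1}^{(0)}:
4·T_{1}^{(0)} = 3·50.695680 + 54.484480 = 206.571520
T_{1}^{(0)} = 51.642880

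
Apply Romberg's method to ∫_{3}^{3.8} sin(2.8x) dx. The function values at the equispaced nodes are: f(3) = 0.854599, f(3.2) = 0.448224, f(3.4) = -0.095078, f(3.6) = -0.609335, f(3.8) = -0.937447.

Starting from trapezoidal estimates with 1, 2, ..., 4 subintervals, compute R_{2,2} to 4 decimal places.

-0.0611

R_{0,0} (trapezoid, 1 panel, h=0.8000): -0.033139
R_{1,0} (trapezoid, 2 panels, h=0.4000): -0.054601
R_{2,0} (trapezoid, 4 panels, h=0.2000): -0.059523
R_{1,1} = -0.054601 + (-0.054601 − (-0.033139))/3 = -0.061755
R_{2,1} = -0.059523 + (-0.059523 − (-0.054601))/3 = -0.061164
R_{2,2} = -0.061164 + (-0.061164 − (-0.061755))/15 = -0.061125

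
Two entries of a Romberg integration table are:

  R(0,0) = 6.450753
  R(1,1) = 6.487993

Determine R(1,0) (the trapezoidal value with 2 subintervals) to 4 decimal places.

From R(1,1) = (4·R(1,0) − R(0,0))/3, solve for R(1,0):
4·R(1,0) = 3·6.487993 + 6.450753 = 25.914732
R(1,0) = 6.478683

6.4787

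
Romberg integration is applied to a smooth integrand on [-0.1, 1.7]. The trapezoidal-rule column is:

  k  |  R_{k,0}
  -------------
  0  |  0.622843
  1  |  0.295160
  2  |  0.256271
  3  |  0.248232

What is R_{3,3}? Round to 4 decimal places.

Richardson extrapolation on the trapezoidal column (denominator 4−1=3):
R_{1,1} = 0.295160 + (0.295160 − 0.622843)/3 = 0.185932
R_{2,1} = (4·0.256271 − 0.295160) / 3 = 0.243308
R_{3,1} = 0.248232 + (0.248232 − 0.256271)/3 = 0.245552
R_{2,2} = (16·0.243308 − 0.185932) / 15 = 0.247133
R_{3,2} = (16·0.245552 − 0.243308) / 15 = 0.245702
R_{3,3} = (64·0.245702 − 0.247133) / 63 = 0.245679

0.2457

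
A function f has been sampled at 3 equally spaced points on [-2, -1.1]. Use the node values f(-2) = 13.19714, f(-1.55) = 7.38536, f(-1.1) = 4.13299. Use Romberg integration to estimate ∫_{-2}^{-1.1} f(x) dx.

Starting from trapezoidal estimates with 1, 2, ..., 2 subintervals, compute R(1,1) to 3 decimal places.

7.031

R(0,0) (trapezoid, 1 panel, h=0.9000): 7.79856
R(1,0) (trapezoid, 2 panels, h=0.4500): 7.22269
R(1,1) = 7.22269 + (7.22269 − 7.79856)/3 = 7.03073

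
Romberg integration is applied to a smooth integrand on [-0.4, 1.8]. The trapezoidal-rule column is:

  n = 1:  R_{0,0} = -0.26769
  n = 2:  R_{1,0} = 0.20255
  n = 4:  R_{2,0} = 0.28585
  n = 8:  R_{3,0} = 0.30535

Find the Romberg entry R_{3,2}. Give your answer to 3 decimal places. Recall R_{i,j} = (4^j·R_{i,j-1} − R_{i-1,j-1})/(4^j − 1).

R_{2,1} = 0.28585 + (0.28585 − 0.20255)/3 = 0.31362
R_{3,1} = (4·0.30535 − 0.28585) / 3 = 0.31185
R_{3,2} = (16·0.31185 − 0.31362) / 15 = 0.31173
(Column j=1 coincides with Simpson's rule on the same nodes.)

0.312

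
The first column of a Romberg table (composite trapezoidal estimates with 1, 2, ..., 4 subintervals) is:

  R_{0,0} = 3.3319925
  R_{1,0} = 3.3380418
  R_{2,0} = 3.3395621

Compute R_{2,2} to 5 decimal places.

R_{1,1} = 3.3380418 + (3.3380418 − 3.3319925)/3 = 3.3400582
R_{2,1} = (4·3.3395621 − 3.3380418) / 3 = 3.3400689
R_{2,2} = 3.3400689 + (3.3400689 − 3.3400582)/15 = 3.3400696

3.34007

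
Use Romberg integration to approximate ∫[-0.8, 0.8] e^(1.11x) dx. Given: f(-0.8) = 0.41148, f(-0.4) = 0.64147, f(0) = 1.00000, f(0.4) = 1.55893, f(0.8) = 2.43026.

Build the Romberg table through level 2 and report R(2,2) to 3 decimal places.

R(0,0) (trapezoid, 1 panel, h=1.6000): 2.27339
R(1,0) (trapezoid, 2 panels, h=0.8000): 1.93670
R(2,0) (trapezoid, 4 panels, h=0.4000): 1.84851
R(1,1) = 1.93670 + (1.93670 − 2.27339)/3 = 1.82447
R(2,1) = 1.84851 + (1.84851 − 1.93670)/3 = 1.81911
R(2,2) = 1.81911 + (1.81911 − 1.82447)/15 = 1.81875

1.819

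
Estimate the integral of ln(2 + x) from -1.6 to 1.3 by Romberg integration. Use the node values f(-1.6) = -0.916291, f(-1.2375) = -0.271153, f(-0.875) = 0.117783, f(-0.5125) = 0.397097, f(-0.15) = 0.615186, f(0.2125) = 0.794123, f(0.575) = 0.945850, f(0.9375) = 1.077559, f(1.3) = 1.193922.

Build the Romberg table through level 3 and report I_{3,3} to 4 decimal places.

1.4057

I_{0,0} (trapezoid, 1 panel, h=2.9000): 0.402565
I_{1,0} (trapezoid, 2 panels, h=1.4500): 1.093302
I_{2,0} (trapezoid, 4 panels, h=0.7250): 1.317785
I_{3,0} (trapezoid, 8 panels, h=0.3625): 1.383032
I_{1,1} = 1.093302 + (1.093302 − 0.402565)/3 = 1.323548
I_{2,1} = 1.317785 + (1.317785 − 1.093302)/3 = 1.392613
I_{3,1} = 1.383032 + (1.383032 − 1.317785)/3 = 1.404781
I_{2,2} = 1.392613 + (1.392613 − 1.323548)/15 = 1.397217
I_{3,2} = 1.404781 + (1.404781 − 1.392613)/15 = 1.405592
I_{3,3} = 1.405592 + (1.405592 − 1.397217)/63 = 1.405725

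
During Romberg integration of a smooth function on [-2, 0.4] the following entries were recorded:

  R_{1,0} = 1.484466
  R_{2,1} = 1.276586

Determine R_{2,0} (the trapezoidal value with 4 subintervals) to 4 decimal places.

From R_{2,1} = (4·R_{2,0} − R_{1,0})/3, solve for R_{2,0}:
4·R_{2,0} = 3·1.276586 + 1.484466 = 5.314224
R_{2,0} = 1.328556

1.3286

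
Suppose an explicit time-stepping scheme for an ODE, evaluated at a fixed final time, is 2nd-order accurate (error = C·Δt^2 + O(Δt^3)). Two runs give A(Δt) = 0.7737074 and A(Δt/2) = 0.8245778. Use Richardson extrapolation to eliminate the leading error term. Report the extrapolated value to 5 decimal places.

The leading error scales as Δt^2; refining by a factor of 2 reduces it by 2^2 = 4.
Extrapolated value = (4·A(Δt/2) − A(Δt)) / (4 − 1)
= (4·0.8245778 − 0.7737074) / 3
= 2.5246038 / 3 = 0.8415346

0.84153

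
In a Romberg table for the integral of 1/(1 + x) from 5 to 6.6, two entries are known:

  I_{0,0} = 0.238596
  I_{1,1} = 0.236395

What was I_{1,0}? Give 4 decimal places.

0.2369

From I_{1,1} = (4·I_{1,0} − I_{0,0})/3, solve for I_{1,0}:
4·I_{1,0} = 3·0.236395 + 0.238596 = 0.947781
I_{1,0} = 0.236945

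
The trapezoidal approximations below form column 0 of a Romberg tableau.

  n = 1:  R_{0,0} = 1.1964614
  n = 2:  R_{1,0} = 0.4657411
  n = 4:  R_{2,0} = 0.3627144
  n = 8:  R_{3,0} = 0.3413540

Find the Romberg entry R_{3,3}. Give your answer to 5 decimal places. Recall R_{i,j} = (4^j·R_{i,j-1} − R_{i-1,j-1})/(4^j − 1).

R_{1,1} = (4·0.4657411 − 1.1964614) / 3 = 0.2221677
R_{2,1} = 0.3627144 + (0.3627144 − 0.4657411)/3 = 0.3283722
R_{3,1} = (4·0.3413540 − 0.3627144) / 3 = 0.3342339
R_{2,2} = (16·0.3283722 − 0.2221677) / 15 = 0.3354525
R_{3,2} = (16·0.3342339 − 0.3283722) / 15 = 0.3346247
R_{3,3} = 0.3346247 + (0.3346247 − 0.3354525)/63 = 0.3346116

0.33461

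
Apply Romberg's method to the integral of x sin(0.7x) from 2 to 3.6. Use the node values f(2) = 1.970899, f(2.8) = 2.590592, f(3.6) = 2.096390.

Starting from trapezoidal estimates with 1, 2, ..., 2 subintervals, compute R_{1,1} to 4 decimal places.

3.8479

R_{0,0} (trapezoid, 1 panel, h=1.6000): 3.253831
R_{1,0} (trapezoid, 2 panels, h=0.8000): 3.699389
R_{1,1} = 3.699389 + (3.699389 − 3.253831)/3 = 3.847908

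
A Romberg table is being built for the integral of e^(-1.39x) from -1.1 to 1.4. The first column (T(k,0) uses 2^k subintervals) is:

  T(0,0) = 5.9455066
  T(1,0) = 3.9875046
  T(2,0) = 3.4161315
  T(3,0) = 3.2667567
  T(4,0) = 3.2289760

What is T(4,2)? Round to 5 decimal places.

T(3,1) = (4·3.2667567 − 3.4161315) / 3 = 3.2169651
T(4,1) = 3.2289760 + (3.2289760 − 3.2667567)/3 = 3.2163824
T(4,2) = (16·3.2163824 − 3.2169651) / 15 = 3.2163436

3.21634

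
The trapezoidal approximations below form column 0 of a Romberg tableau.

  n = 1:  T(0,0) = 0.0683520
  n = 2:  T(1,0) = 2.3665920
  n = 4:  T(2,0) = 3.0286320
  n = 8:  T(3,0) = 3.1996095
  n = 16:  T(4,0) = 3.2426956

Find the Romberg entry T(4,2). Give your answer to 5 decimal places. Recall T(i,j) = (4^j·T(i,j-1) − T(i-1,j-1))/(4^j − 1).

Richardson extrapolation on the trapezoidal column (denominator 4−1=3):
T(3,1) = (4·3.1996095 − 3.0286320) / 3 = 3.2566020
T(4,1) = 3.2426956 + (3.2426956 − 3.1996095)/3 = 3.2570576
T(4,2) = (16·3.2570576 − 3.2566020) / 15 = 3.2570880
(Column j=1 coincides with Simpson's rule on the same nodes.)

3.25709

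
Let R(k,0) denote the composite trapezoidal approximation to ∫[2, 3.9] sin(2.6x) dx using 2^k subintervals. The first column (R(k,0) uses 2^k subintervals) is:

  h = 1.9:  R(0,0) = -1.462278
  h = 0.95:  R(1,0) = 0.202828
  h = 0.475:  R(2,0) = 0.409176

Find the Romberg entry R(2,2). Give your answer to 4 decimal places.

Richardson extrapolation on the trapezoidal column (denominator 4−1=3):
R(1,1) = (4·0.202828 − (-1.462278)) / 3 = 0.757863
R(2,1) = 0.409176 + (0.409176 − 0.202828)/3 = 0.477959
R(2,2) = (16·0.477959 − 0.757863) / 15 = 0.459299

0.4593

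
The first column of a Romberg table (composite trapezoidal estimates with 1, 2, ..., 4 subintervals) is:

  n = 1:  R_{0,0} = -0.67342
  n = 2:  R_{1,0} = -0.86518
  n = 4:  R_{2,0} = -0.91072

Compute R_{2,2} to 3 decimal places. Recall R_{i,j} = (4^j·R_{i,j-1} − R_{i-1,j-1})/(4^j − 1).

Richardson extrapolation on the trapezoidal column (denominator 4−1=3):
R_{1,1} = -0.86518 + (-0.86518 − (-0.67342))/3 = -0.92910
R_{2,1} = (4·(-0.91072) − (-0.86518)) / 3 = -0.92590
R_{2,2} = -0.92590 + (-0.92590 − (-0.92910))/15 = -0.92569

-0.926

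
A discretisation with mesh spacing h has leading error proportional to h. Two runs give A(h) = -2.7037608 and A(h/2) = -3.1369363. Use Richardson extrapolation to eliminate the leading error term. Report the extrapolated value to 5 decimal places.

The leading error scales as h; refining by a factor of 2 reduces it by 2^1 = 2.
Extrapolated value = (2·A(h/2) − A(h)) / (2 − 1)
= (2·(-3.1369363) − (-2.7037608)) / 1
= -3.5701118 / 1 = -3.5701118

-3.57011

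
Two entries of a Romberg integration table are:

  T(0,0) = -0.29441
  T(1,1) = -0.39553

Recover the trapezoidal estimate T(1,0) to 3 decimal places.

From T(1,1) = (4·T(1,0) − T(0,0))/3, solve for T(1,0):
4·T(1,0) = 3·(-0.39553) + (-0.29441) = -1.48100
T(1,0) = -0.37025

-0.370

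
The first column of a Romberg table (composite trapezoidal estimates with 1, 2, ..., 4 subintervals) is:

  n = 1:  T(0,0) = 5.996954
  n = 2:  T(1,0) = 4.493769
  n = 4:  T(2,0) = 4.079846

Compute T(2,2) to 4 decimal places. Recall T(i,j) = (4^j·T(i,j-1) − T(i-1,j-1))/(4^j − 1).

3.9385

Richardson extrapolation on the trapezoidal column (denominator 4−1=3):
T(1,1) = 4.493769 + (4.493769 − 5.996954)/3 = 3.992707
T(2,1) = 4.079846 + (4.079846 − 4.493769)/3 = 3.941872
T(2,2) = 3.941872 + (3.941872 − 3.992707)/15 = 3.938483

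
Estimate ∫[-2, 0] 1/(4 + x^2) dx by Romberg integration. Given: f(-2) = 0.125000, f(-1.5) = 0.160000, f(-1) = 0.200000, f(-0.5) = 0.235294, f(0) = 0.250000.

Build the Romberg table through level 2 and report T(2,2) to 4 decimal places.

0.3928

T(0,0) (trapezoid, 1 panel, h=2.0000): 0.375000
T(1,0) (trapezoid, 2 panels, h=1.0000): 0.387500
T(2,0) (trapezoid, 4 panels, h=0.5000): 0.391397
T(1,1) = 0.387500 + (0.387500 − 0.375000)/3 = 0.391667
T(2,1) = 0.391397 + (0.391397 − 0.387500)/3 = 0.392696
T(2,2) = 0.392696 + (0.392696 − 0.391667)/15 = 0.392765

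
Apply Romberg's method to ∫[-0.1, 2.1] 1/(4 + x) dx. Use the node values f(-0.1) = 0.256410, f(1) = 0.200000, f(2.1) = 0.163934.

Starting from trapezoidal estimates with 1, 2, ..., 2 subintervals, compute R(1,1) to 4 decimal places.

R(0,0) (trapezoid, 1 panel, h=2.2000): 0.462378
R(1,0) (trapezoid, 2 panels, h=1.1000): 0.451189
R(1,1) = 0.451189 + (0.451189 − 0.462378)/3 = 0.447459

0.4475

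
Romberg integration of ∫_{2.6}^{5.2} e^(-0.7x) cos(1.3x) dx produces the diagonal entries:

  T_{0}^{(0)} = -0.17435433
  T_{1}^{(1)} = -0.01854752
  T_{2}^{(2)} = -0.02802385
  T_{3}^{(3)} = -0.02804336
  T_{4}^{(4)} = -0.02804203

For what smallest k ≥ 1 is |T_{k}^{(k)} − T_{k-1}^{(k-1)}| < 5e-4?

k = 3

|T_{1}^{(1)} − T_{0}^{(0)}| = 0.15580681 ≥ 5e-4
|T_{2}^{(2)} − T_{1}^{(1)}| = 0.00947633 ≥ 5e-4
|T_{3}^{(3)} − T_{2}^{(2)}| = 0.00001951 < 5e-4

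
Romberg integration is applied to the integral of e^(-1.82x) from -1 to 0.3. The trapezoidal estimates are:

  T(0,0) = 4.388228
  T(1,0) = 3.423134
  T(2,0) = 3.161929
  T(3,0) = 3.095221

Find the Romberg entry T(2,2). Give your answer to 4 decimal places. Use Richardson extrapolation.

T(1,1) = (4·3.423134 − 4.388228) / 3 = 3.101436
T(2,1) = 3.161929 + (3.161929 − 3.423134)/3 = 3.074861
T(2,2) = 3.074861 + (3.074861 − 3.101436)/15 = 3.073089
(Column j=1 coincides with Simpson's rule on the same nodes.)

3.0731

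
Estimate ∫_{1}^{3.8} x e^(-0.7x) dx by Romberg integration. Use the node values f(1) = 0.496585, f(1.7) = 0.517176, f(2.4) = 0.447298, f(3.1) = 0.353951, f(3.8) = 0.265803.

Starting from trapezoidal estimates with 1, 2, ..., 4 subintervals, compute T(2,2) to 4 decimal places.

1.2003

T(0,0) (trapezoid, 1 panel, h=2.8000): 1.067343
T(1,0) (trapezoid, 2 panels, h=1.4000): 1.159889
T(2,0) (trapezoid, 4 panels, h=0.7000): 1.189733
T(1,1) = 1.159889 + (1.159889 − 1.067343)/3 = 1.190738
T(2,1) = 1.189733 + (1.189733 − 1.159889)/3 = 1.199681
T(2,2) = 1.199681 + (1.199681 − 1.190738)/15 = 1.200277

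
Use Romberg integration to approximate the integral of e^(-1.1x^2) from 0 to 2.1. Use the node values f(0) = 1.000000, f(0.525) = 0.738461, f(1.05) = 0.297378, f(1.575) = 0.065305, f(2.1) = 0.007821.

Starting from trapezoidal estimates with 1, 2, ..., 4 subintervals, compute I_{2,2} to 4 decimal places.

0.8480

I_{0,0} (trapezoid, 1 panel, h=2.1000): 1.058212
I_{1,0} (trapezoid, 2 panels, h=1.0500): 0.841353
I_{2,0} (trapezoid, 4 panels, h=0.5250): 0.842654
I_{1,1} = 0.841353 + (0.841353 − 1.058212)/3 = 0.769067
I_{2,1} = 0.842654 + (0.842654 − 0.841353)/3 = 0.843088
I_{2,2} = 0.843088 + (0.843088 − 0.769067)/15 = 0.848023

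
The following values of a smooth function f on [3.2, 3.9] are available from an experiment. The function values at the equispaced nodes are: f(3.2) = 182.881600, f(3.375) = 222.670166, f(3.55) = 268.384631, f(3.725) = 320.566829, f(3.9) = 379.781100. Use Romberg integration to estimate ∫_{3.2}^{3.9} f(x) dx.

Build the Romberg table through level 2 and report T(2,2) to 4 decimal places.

190.8887

T(0,0) (trapezoid, 1 panel, h=0.7000): 196.931945
T(1,0) (trapezoid, 2 panels, h=0.3500): 192.400593
T(2,0) (trapezoid, 4 panels, h=0.1750): 191.266771
T(1,1) = 192.400593 + (192.400593 − 196.931945)/3 = 190.890142
T(2,1) = 191.266771 + (191.266771 − 192.400593)/3 = 190.888830
T(2,2) = 190.888830 + (190.888830 − 190.890142)/15 = 190.888743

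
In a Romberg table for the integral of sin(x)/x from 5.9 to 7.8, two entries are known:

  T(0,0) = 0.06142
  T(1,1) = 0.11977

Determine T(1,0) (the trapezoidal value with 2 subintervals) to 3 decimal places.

0.105

From T(1,1) = (4·T(1,0) − T(0,0))/3, solve for T(1,0):
4·T(1,0) = 3·0.11977 + 0.06142 = 0.42073
T(1,0) = 0.10518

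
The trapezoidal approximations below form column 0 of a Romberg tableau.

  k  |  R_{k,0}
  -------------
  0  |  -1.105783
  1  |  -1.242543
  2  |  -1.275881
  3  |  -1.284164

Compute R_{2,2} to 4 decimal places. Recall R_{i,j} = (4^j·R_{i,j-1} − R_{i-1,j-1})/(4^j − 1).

-1.2869

R_{1,1} = -1.242543 + (-1.242543 − (-1.105783))/3 = -1.288130
R_{2,1} = -1.275881 + (-1.275881 − (-1.242543))/3 = -1.286994
R_{2,2} = (16·(-1.286994) − (-1.288130)) / 15 = -1.286918
(Column j=1 coincides with Simpson's rule on the same nodes.)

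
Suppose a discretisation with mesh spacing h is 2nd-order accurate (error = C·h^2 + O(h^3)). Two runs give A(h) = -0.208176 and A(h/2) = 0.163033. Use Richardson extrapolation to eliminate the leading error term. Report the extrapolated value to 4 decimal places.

0.2868

The leading error scales as h^2; refining by a factor of 2 reduces it by 2^2 = 4.
Extrapolated value = (4·A(h/2) − A(h)) / (4 − 1)
= (4·0.163033 − (-0.208176)) / 3
= 0.860308 / 3 = 0.286769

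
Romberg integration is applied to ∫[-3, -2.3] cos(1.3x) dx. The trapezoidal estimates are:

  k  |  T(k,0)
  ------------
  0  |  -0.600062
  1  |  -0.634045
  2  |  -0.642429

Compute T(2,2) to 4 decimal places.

Richardson extrapolation on the trapezoidal column (denominator 4−1=3):
T(1,1) = -0.634045 + (-0.634045 − (-0.600062))/3 = -0.645373
T(2,1) = -0.642429 + (-0.642429 − (-0.634045))/3 = -0.645224
T(2,2) = -0.645224 + (-0.645224 − (-0.645373))/15 = -0.645214

-0.6452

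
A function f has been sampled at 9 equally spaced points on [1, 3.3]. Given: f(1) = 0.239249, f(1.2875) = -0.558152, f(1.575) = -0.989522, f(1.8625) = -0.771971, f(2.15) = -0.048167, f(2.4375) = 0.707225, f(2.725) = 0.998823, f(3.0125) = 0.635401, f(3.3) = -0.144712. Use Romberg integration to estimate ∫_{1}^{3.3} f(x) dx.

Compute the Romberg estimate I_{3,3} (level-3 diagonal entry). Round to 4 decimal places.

0.0063

I_{0,0} (trapezoid, 1 panel, h=2.3000): 0.108718
I_{1,0} (trapezoid, 2 panels, h=1.1500): -0.001033
I_{2,0} (trapezoid, 4 panels, h=0.5750): 0.004831
I_{3,0} (trapezoid, 8 panels, h=0.2875): 0.006010
I_{1,1} = -0.001033 + (-0.001033 − 0.108718)/3 = -0.037617
I_{2,1} = 0.004831 + (0.004831 − (-0.001033))/3 = 0.006786
I_{3,1} = 0.006010 + (0.006010 − 0.004831)/3 = 0.006403
I_{2,2} = 0.006786 + (0.006786 − (-0.037617))/15 = 0.009746
I_{3,2} = 0.006403 + (0.006403 − 0.006786)/15 = 0.006377
I_{3,3} = 0.006377 + (0.006377 − 0.009746)/63 = 0.006324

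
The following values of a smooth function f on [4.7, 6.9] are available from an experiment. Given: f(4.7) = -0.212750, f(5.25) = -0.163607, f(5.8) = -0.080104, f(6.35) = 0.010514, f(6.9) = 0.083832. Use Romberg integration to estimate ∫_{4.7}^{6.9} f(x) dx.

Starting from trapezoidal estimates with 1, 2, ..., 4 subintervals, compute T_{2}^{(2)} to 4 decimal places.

T_{0}^{(0)} (trapezoid, 1 panel, h=2.2000): -0.141810
T_{1}^{(0)} (trapezoid, 2 panels, h=1.1000): -0.159019
T_{2}^{(0)} (trapezoid, 4 panels, h=0.5500): -0.163711
T_{1}^{(1)} = -0.159019 + (-0.159019 − (-0.141810))/3 = -0.164755
T_{2}^{(1)} = -0.163711 + (-0.163711 − (-0.159019))/3 = -0.165275
T_{2}^{(2)} = -0.165275 + (-0.165275 − (-0.164755))/15 = -0.165310

-0.1653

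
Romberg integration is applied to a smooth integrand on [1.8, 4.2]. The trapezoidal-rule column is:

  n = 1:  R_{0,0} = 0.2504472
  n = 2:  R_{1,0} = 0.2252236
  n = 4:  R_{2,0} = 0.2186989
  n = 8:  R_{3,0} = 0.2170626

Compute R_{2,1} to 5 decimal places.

0.21652

R_{2,1} = 0.2186989 + (0.2186989 − 0.2252236)/3 = 0.2165240
(Column j=1 coincides with Simpson's rule on the same nodes.)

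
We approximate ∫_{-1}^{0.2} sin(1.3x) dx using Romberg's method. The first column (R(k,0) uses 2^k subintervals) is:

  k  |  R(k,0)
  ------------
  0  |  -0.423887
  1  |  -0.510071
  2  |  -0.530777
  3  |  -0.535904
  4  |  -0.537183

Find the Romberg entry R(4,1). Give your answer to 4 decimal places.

Richardson extrapolation on the trapezoidal column (denominator 4−1=3):
R(4,1) = (4·(-0.537183) − (-0.535904)) / 3 = -0.537609

-0.5376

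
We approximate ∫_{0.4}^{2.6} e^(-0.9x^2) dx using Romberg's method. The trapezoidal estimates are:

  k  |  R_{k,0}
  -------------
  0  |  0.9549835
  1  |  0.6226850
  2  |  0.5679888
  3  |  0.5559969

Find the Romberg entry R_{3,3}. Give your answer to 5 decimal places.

0.55215

R_{1,1} = (4·0.6226850 − 0.9549835) / 3 = 0.5119188
R_{2,1} = (4·0.5679888 − 0.6226850) / 3 = 0.5497567
R_{3,1} = (4·0.5559969 − 0.5679888) / 3 = 0.5519996
R_{2,2} = (16·0.5497567 − 0.5119188) / 15 = 0.5522792
R_{3,2} = (16·0.5519996 − 0.5497567) / 15 = 0.5521491
R_{3,3} = (64·0.5521491 − 0.5522792) / 63 = 0.5521470
(Column j=1 coincides with Simpson's rule on the same nodes.)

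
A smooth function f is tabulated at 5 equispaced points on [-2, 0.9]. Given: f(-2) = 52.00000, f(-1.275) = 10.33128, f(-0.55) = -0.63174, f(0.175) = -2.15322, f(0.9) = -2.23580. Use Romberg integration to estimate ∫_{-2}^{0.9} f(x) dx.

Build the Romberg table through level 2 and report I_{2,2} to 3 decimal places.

19.413

I_{0,0} (trapezoid, 1 panel, h=2.9000): 72.15809
I_{1,0} (trapezoid, 2 panels, h=1.4500): 35.16302
I_{2,0} (trapezoid, 4 panels, h=0.7250): 23.51060
I_{1,1} = 35.16302 + (35.16302 − 72.15809)/3 = 22.83133
I_{2,1} = 23.51060 + (23.51060 − 35.16302)/3 = 19.62646
I_{2,2} = 19.62646 + (19.62646 − 22.83133)/15 = 19.41280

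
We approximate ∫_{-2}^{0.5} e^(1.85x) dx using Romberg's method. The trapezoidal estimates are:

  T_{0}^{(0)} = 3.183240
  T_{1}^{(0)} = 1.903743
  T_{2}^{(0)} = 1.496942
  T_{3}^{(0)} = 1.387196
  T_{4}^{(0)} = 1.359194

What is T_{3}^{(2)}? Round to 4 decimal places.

Richardson extrapolation on the trapezoidal column (denominator 4−1=3):
T_{2}^{(1)} = 1.496942 + (1.496942 − 1.903743)/3 = 1.361342
T_{3}^{(1)} = (4·1.387196 − 1.496942) / 3 = 1.350614
T_{3}^{(2)} = (16·1.350614 − 1.361342) / 15 = 1.349899

1.3499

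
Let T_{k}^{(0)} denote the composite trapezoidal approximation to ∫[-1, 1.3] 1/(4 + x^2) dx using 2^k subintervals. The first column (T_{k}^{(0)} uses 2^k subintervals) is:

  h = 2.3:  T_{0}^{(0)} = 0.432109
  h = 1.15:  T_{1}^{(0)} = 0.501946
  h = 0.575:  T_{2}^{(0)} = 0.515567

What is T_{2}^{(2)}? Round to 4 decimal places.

0.5198

T_{1}^{(1)} = (4·0.501946 − 0.432109) / 3 = 0.525225
T_{2}^{(1)} = 0.515567 + (0.515567 − 0.501946)/3 = 0.520107
T_{2}^{(2)} = (16·0.520107 − 0.525225) / 15 = 0.519766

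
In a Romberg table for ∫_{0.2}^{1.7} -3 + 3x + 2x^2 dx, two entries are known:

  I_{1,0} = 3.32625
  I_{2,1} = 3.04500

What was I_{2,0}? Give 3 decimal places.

3.115

From I_{2,1} = (4·I_{2,0} − I_{1,0})/3, solve for I_{2,0}:
4·I_{2,0} = 3·3.04500 + 3.32625 = 12.46125
I_{2,0} = 3.11531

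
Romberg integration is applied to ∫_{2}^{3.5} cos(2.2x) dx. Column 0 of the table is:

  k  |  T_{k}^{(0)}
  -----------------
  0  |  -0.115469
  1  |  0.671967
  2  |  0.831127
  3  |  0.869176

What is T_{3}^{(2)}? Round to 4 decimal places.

Richardson extrapolation on the trapezoidal column (denominator 4−1=3):
T_{2}^{(1)} = 0.831127 + (0.831127 − 0.671967)/3 = 0.884180
T_{3}^{(1)} = 0.869176 + (0.869176 − 0.831127)/3 = 0.881859
T_{3}^{(2)} = (16·0.881859 − 0.884180) / 15 = 0.881704

0.8817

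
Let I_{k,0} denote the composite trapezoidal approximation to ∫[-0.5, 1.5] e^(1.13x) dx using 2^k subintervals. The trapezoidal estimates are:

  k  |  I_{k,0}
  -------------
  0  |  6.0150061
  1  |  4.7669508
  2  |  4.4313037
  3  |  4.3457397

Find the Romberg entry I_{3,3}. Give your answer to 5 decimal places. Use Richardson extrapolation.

4.31707

I_{1,1} = (4·4.7669508 − 6.0150061) / 3 = 4.3509324
I_{2,1} = (4·4.4313037 − 4.7669508) / 3 = 4.3194213
I_{3,1} = 4.3457397 + (4.3457397 − 4.4313037)/3 = 4.3172184
I_{2,2} = 4.3194213 + (4.3194213 − 4.3509324)/15 = 4.3173206
I_{3,2} = (16·4.3172184 − 4.3194213) / 15 = 4.3170715
I_{3,3} = (64·4.3170715 − 4.3173206) / 63 = 4.3170675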